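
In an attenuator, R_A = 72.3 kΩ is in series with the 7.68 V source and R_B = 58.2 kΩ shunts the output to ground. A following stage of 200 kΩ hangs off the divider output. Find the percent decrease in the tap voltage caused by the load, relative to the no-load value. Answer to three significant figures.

13.9 %

The divider's output (Thévenin) resistance is R_A‖R_B = 32.24 kΩ.
Fractional drop under load = R_th/(R_th + R_L) = 32.24 / (32.24 + 200) = 0.1388.
So the output falls by 13.9 %.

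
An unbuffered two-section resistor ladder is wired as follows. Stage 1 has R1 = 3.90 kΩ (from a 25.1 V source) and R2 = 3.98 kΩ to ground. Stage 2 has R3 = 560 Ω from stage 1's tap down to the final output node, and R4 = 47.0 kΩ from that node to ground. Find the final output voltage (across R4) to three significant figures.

V_out ≈ 12.0 V

Stage 2 presents R3+R4 = 47560 Ω as a load on stage 1's tap.
Stage 1's lower leg becomes R2‖(R3+R4) = 3673 Ω, so V_mid = 25.1 × 3673/7573 = 12.17 V.
Stage 2 is itself unloaded: V_out = V_mid × R4/(R3+R4) = 12.17 × 47000/47560 = 12.0 V.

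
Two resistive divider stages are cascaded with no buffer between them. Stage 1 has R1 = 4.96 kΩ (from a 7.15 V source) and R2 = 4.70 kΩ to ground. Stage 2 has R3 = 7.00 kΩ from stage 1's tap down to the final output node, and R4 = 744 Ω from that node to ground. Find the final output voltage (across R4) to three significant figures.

Stage 2 presents R3+R4 = 7744 Ω as a load on stage 1's tap.
Stage 1's lower leg becomes R2‖(R3+R4) = 2925 Ω, so V_mid = 7.15 × 2925/7885 = 2.652 V.
Stage 2 is itself unloaded: V_out = V_mid × R4/(R3+R4) = 2.652 × 744/7744 = 0.255 V.

V_out ≈ 0.255 V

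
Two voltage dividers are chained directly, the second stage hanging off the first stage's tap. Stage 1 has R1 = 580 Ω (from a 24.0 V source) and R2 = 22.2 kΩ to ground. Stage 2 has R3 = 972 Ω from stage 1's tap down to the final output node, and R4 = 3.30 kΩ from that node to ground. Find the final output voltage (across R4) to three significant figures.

V_out ≈ 16.0 V

Stage 2 presents R3+R4 = 4272 Ω as a load on stage 1's tap.
Stage 1's lower leg becomes R2‖(R3+R4) = 3583 Ω, so V_mid = 24.0 × 3583/4163 = 20.66 V.
Stage 2 is itself unloaded: V_out = V_mid × R4/(R3+R4) = 20.66 × 3300/4272 = 16.0 V.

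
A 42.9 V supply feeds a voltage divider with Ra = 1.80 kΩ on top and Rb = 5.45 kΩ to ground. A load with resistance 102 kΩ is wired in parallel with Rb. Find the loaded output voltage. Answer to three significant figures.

V_out ≈ 31.8 V

The load sits in parallel with Rb: Rb‖R_L = (5.45 × 102) / (5.45 + 102) = 5.174 kΩ.
V_out = 42.9 × 5.174 / (1.80 + 5.174) = 42.9 × 5.174/6.974 = 31.8 V.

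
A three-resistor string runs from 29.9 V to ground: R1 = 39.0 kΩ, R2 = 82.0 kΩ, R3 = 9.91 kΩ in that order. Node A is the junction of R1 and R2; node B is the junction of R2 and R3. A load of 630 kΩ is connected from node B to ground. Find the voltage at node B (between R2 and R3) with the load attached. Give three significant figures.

At node B, R3 is in parallel with the load: R3‖R_L = 9.757 kΩ.
Below node A the resistance is R2 + (R3‖R_L) = 91.76 kΩ, so V_A = 29.9 × 91.76/130.8 = 20.98 V.
Then V_B = V_A × (R3‖R_L)/(R2 + R3‖R_L) = 20.98 × 9.757/91.76 = 2.23 V.

V ≈ 2.23 V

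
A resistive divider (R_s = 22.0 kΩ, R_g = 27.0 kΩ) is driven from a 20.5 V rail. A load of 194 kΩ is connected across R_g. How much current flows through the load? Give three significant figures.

R_g‖R_L = 23.70 kΩ; V_out = 20.5 × 23.70/45.70 = 10.63 V.
I_L = V_out / R_L = 10.63 / 194 kΩ = 0.0548 mA.

I_L ≈ 0.0548 mA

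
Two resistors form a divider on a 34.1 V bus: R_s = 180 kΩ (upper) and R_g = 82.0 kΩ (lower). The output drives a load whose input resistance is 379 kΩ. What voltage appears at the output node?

The load sits in parallel with R_g: R_g‖R_L = (82.0 × 379) / (82.0 + 379) = 67.41 kΩ.
V_out = 34.1 × 67.41 / (180 + 67.41) = 34.1 × 67.41/247.4 = 9.29 V.
(Unloaded it would have been 10.7 V.)

V_out ≈ 9.29 V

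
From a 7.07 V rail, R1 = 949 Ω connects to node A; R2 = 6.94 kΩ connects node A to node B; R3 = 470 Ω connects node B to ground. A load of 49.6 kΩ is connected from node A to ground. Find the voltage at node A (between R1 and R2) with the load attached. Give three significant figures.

Below node A the series string R2+R3 = 7410 Ω sits in parallel with the 49600 Ω load: 6447 Ω.
V_A = 7.07 × 6447/(949 + 6447) = 6.16 V.

V ≈ 6.16 V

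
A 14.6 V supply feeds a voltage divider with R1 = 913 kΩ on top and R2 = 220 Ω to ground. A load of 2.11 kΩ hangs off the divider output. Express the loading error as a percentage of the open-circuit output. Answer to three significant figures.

9.44 %

The divider's output (Thévenin) resistance is R1‖R2 = 219.9 Ω.
Fractional drop under load = R_th/(R_th + R_L) = 219.9 / (219.9 + 2110) = 0.09440.
So the output falls by 9.44 %.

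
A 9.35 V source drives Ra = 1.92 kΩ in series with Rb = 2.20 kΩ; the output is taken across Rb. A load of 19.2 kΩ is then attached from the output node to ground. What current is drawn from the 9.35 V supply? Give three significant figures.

Rb‖R_L = 1.974 kΩ, so the source sees Ra + Rb‖R_L = 3.894 kΩ.
I = 9.35 V / 3.894 kΩ = 2.40 mA.

I ≈ 2.40 mA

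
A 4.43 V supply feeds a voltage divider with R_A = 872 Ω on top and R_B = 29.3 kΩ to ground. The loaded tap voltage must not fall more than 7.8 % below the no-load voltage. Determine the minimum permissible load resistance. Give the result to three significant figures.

R_L(min) ≈ 10.0 kΩ

Output resistance R_th = R_A‖R_B = (872 × 29300)/30170 = 846.8 Ω.
The fractional drop is R_th/(R_th + R_L); requiring this ≤ 0.0780 gives R_L ≥ R_th(1/0.0780 − 1) = 846.8 × 11.82 = 10.0 kΩ.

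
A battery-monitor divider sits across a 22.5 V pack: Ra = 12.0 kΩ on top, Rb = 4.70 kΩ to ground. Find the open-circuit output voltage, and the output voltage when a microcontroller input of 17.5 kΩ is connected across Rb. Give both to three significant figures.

Unloaded: 6.33 V; loaded: 5.31 V

Open-circuit: V = 22.5 × 4.70/(12.0 + 4.70) = 6.33 V.
With the load, Rb becomes Rb‖R_L = 3.705 kΩ, so V = 22.5 × 3.705/15.70 = 5.31 V.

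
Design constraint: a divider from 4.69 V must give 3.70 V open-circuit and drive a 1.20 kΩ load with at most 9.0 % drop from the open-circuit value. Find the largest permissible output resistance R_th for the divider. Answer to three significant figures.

Loading drop = R_th/(R_th + R_L) ≤ 0.0900, so R_th ≤ R_L · ε/(1−ε) = 1.20 kΩ × 0.0900/0.9100 = 119 Ω.
(Any R1, R2 with R2/(R1+R2) = 0.789 and R1‖R2 ≤ 119 Ω will meet the spec.)

R_th ≤ 119 Ω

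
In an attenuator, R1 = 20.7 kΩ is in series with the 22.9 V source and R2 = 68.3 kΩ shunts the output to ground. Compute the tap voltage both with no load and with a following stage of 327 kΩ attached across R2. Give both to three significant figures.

Open-circuit: V = 22.9 × 68.3/(20.7 + 68.3) = 17.6 V.
With the load, R2 becomes R2‖R_L = 56.50 kΩ, so V = 22.9 × 56.50/77.20 = 16.8 V.

Unloaded: 17.6 V; loaded: 16.8 V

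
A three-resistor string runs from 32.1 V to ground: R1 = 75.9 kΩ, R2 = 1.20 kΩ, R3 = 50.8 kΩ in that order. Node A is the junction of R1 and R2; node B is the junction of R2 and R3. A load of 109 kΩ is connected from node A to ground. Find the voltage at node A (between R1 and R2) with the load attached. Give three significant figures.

V ≈ 10.2 V

Below node A the series string R2+R3 = 52.00 kΩ sits in parallel with the 109 kΩ load: 35.20 kΩ.
V_A = 32.1 × 35.20/(75.9 + 35.20) = 10.2 V.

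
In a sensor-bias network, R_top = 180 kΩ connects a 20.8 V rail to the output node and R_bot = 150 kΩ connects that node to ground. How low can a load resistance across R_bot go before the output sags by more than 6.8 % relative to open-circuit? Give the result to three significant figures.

Output resistance R_th = R_top‖R_bot = (180 × 150)/330.0 = 81.82 kΩ.
The fractional drop is R_th/(R_th + R_L); requiring this ≤ 0.0680 gives R_L ≥ R_th(1/0.0680 − 1) = 81.82 × 13.71 = 1.12 MΩ.

R_L(min) ≈ 1.12 MΩ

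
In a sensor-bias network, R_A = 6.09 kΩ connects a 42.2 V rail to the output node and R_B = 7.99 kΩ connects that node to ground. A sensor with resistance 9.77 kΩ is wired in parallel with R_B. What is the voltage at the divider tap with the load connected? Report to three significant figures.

The load sits in parallel with R_B: R_B‖R_L = (7.99 × 9.77) / (7.99 + 9.77) = 4.395 kΩ.
V_out = 42.2 × 4.395 / (6.09 + 4.395) = 42.2 × 4.395/10.49 = 17.7 V.

V_out ≈ 17.7 V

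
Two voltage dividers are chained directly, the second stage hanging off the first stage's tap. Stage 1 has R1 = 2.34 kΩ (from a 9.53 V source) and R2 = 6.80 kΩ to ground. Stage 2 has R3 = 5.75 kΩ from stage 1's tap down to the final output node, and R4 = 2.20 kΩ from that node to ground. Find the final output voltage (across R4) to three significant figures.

V_out ≈ 1.61 V

Stage 2 presents R3+R4 = 7.950 kΩ as a load on stage 1's tap.
Stage 1's lower leg becomes R2‖(R3+R4) = 3.665 kΩ, so V_mid = 9.53 × 3.665/6.005 = 5.816 V.
Stage 2 is itself unloaded: V_out = V_mid × R4/(R3+R4) = 5.816 × 2.20/7.950 = 1.61 V.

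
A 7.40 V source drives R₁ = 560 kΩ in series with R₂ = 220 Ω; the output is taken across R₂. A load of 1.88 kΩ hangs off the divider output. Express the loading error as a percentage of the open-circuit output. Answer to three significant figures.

10.5 %

Unloaded V = 7.40 × 220/560200 = 0.0029060 V.
Loaded: R₂‖R_L = 197.0 Ω, giving V = 7.40 × 197.0/560200 = 0.0026017 V.
Drop = (0.0029060 − 0.0026017) / 0.0029060 = 10.5 %.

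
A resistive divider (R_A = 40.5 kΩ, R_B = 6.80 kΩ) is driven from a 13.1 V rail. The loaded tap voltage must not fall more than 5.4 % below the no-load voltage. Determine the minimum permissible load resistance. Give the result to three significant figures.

R_L(min) ≈ 102 kΩ

Output resistance R_th = R_A‖R_B = (40.5 × 6.80)/47.30 = 5.822 kΩ.
The fractional drop is R_th/(R_th + R_L); requiring this ≤ 0.0540 gives R_L ≥ R_th(1/0.0540 − 1) = 5.822 × 17.52 = 102 kΩ.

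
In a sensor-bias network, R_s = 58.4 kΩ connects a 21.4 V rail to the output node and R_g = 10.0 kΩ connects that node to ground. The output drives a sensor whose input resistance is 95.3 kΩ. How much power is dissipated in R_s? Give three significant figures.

Total resistance from the source is R_s + (R_g‖R_L) = 67.45 kΩ, so I = 21.4/67.45 kΩ = 0.3173 mA.
P = I²·R_s = (0.3173 mA)² × 58.4 kΩ = 5.88 mW.

P ≈ 5.88 mW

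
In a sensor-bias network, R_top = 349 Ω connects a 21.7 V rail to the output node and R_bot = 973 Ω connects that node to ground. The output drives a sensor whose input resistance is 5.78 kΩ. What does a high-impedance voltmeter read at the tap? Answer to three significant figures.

V_out ≈ 15.3 V

The load sits in parallel with R_bot: R_bot‖R_L = (973 × 5780) / (973 + 5780) = 832.8 Ω.
V_out = 21.7 × 832.8 / (349 + 832.8) = 21.7 × 832.8/1182 = 15.3 V.
(Unloaded it would have been 16.0 V.)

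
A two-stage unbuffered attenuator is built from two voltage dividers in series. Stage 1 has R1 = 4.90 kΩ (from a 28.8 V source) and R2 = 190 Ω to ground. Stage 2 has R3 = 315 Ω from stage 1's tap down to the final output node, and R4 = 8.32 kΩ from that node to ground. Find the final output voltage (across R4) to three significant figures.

V_out ≈ 1.01 V

Stage 2 presents R3+R4 = 8635 Ω as a load on stage 1's tap.
Stage 1's lower leg becomes R2‖(R3+R4) = 185.9 Ω, so V_mid = 28.8 × 185.9/5086 = 1.053 V.
Stage 2 is itself unloaded: V_out = V_mid × R4/(R3+R4) = 1.053 × 8320/8635 = 1.01 V.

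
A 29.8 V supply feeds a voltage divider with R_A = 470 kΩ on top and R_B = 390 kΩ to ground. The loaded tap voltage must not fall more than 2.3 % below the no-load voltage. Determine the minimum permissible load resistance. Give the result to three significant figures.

R_L(min) ≈ 9.05 MΩ

Output resistance R_th = R_A‖R_B = (470 × 390)/860.0 = 213.1 kΩ.
The fractional drop is R_th/(R_th + R_L); requiring this ≤ 0.0230 gives R_L ≥ R_th(1/0.0230 − 1) = 213.1 × 42.48 = 9.05 MΩ.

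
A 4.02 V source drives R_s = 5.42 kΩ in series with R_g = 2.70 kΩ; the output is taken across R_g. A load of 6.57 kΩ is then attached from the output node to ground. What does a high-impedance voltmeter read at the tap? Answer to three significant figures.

The load sits in parallel with R_g: R_g‖R_L = (2.70 × 6.57) / (2.70 + 6.57) = 1.914 kΩ.
V_out = 4.02 × 1.914 / (5.42 + 1.914) = 4.02 × 1.914/7.334 = 1.05 V.

V_out ≈ 1.05 V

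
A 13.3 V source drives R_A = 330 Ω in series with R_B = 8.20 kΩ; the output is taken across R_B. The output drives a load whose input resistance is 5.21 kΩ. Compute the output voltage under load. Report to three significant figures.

V_out ≈ 12.1 V

The load sits in parallel with R_B: R_B‖R_L = (8200 × 5210) / (8200 + 5210) = 3186 Ω.
V_out = 13.3 × 3186 / (330 + 3186) = 13.3 × 3186/3516 = 12.1 V.
(Unloaded it would have been 12.8 V.)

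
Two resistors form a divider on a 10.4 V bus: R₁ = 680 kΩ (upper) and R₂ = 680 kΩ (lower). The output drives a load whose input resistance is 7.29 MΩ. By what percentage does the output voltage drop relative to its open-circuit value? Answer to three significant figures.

The divider's output (Thévenin) resistance is R₁‖R₂ = 340.0 kΩ.
Fractional drop under load = R_th/(R_th + R_L) = 340.0 / (340.0 + 7290) = 0.04456.
So the output falls by 4.46 %.

4.46 %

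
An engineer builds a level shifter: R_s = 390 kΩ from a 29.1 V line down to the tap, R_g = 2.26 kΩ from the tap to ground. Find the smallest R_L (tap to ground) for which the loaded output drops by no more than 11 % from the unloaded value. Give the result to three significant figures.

R_L(min) ≈ 18.2 kΩ

Output resistance R_th = R_s‖R_g = (390 × 2.26)/392.3 = 2.247 kΩ.
The fractional drop is R_th/(R_th + R_L); requiring this ≤ 0.110 gives R_L ≥ R_th(1/0.110 − 1) = 2.247 × 8.091 = 18.2 kΩ.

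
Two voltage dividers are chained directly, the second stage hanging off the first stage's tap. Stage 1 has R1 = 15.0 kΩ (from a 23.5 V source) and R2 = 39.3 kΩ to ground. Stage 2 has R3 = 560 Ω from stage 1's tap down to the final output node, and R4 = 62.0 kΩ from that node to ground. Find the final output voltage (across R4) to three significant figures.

Stage 2 presents R3+R4 = 62560 Ω as a load on stage 1's tap.
Stage 1's lower leg becomes R2‖(R3+R4) = 24140 Ω, so V_mid = 23.5 × 24140/39140 = 14.49 V.
Stage 2 is itself unloaded: V_out = V_mid × R4/(R3+R4) = 14.49 × 62000/62560 = 14.4 V.

V_out ≈ 14.4 V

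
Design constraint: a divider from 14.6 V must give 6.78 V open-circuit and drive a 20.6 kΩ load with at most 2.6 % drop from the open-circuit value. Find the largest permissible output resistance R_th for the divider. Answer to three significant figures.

R_th ≤ 550 Ω

Loading drop = R_th/(R_th + R_L) ≤ 0.0260, so R_th ≤ R_L · ε/(1−ε) = 20.6 kΩ × 0.0260/0.9740 = 550 Ω.
(Any R1, R2 with R2/(R1+R2) = 0.464 and R1‖R2 ≤ 550 Ω will meet the spec.)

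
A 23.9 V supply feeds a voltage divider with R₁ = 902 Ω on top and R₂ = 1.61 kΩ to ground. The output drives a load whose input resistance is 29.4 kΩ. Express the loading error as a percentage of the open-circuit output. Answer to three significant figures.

The divider's output (Thévenin) resistance is R₁‖R₂ = 578.1 Ω.
Fractional drop under load = R_th/(R_th + R_L) = 578.1 / (578.1 + 29400) = 0.01928.
So the output falls by 1.93 %.

1.93 %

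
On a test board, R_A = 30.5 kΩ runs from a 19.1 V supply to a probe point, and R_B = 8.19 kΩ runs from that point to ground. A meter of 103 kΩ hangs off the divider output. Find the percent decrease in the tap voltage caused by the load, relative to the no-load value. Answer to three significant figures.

The divider's output (Thévenin) resistance is R_A‖R_B = 6.456 kΩ.
Fractional drop under load = R_th/(R_th + R_L) = 6.456 / (6.456 + 103) = 0.05899.
So the output falls by 5.90 %.

5.90 %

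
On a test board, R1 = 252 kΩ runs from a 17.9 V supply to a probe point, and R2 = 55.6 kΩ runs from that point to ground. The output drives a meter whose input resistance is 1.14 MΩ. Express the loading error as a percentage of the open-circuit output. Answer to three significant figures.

3.84 %

The divider's output (Thévenin) resistance is R1‖R2 = 45.55 kΩ.
Fractional drop under load = R_th/(R_th + R_L) = 45.55 / (45.55 + 1140) = 0.03842.
So the output falls by 3.84 %.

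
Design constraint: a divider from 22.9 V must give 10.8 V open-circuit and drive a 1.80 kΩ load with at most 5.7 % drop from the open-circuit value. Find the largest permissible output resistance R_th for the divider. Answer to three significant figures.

R_th ≤ 109 Ω

Loading drop = R_th/(R_th + R_L) ≤ 0.0570, so R_th ≤ R_L · ε/(1−ε) = 1.80 kΩ × 0.0570/0.9430 = 109 Ω.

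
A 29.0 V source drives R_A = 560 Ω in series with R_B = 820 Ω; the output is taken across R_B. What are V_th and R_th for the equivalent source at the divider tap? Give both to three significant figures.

V_th is the open-circuit tap voltage: 29.0 × 820/(560 + 820) = 17.2 V.
With the supply zeroed, R_A and R_B appear in parallel from the tap: R_th = R_A‖R_B = (560 × 820)/1380 = 333 Ω.

V_th = 17.2 V, R_th = 333 Ω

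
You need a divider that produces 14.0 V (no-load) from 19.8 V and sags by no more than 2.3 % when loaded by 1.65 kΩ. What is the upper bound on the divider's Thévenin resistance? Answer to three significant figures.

Loading drop = R_th/(R_th + R_L) ≤ 0.0230, so R_th ≤ R_L · ε/(1−ε) = 1.65 kΩ × 0.0230/0.9770 = 38.8 Ω.
(Any R1, R2 with R2/(R1+R2) = 0.707 and R1‖R2 ≤ 38.8 Ω will meet the spec.)

R_th ≤ 38.8 Ω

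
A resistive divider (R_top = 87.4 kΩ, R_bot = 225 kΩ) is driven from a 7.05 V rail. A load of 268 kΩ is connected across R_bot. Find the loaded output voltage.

The load sits in parallel with R_bot: R_bot‖R_L = (225 × 268) / (225 + 268) = 122.3 kΩ.
V_out = 7.05 × 122.3 / (87.4 + 122.3) = 7.05 × 122.3/209.7 = 4.11 V.

V_out ≈ 4.11 V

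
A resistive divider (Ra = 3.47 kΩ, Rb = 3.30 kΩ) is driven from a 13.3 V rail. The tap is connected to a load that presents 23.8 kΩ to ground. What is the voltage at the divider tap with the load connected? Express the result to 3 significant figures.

V_out ≈ 6.05 V

The load sits in parallel with Rb: Rb‖R_L = (3.30 × 23.8) / (3.30 + 23.8) = 2.898 kΩ.
V_out = 13.3 × 2.898 / (3.47 + 2.898) = 13.3 × 2.898/6.368 = 6.05 V.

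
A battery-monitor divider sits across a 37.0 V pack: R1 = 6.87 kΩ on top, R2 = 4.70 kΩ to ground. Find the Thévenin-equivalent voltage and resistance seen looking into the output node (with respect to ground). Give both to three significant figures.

V_th is the open-circuit tap voltage: 37.0 × 4.70/(6.87 + 4.70) = 15.0 V.
With the supply zeroed, R1 and R2 appear in parallel from the tap: R_th = R1‖R2 = (6.87 × 4.70)/11.57 = 2.79 kΩ.

V_th = 15.0 V, R_th = 2.79 kΩ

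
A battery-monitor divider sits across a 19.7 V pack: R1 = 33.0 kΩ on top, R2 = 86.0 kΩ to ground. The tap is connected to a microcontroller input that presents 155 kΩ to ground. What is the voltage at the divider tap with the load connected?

V_out ≈ 12.3 V

The load sits in parallel with R2: R2‖R_L = (86.0 × 155) / (86.0 + 155) = 55.31 kΩ.
V_out = 19.7 × 55.31 / (33.0 + 55.31) = 19.7 × 55.31/88.31 = 12.3 V.
(Unloaded it would have been 14.2 V.)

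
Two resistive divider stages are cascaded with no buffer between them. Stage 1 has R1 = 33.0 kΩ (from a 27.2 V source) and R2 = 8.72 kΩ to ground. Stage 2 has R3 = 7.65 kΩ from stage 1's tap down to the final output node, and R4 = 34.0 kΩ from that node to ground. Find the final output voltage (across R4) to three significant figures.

V_out ≈ 3.98 V

Stage 2 presents R3+R4 = 41.65 kΩ as a load on stage 1's tap.
Stage 1's lower leg becomes R2‖(R3+R4) = 7.210 kΩ, so V_mid = 27.2 × 7.210/40.21 = 4.877 V.
Stage 2 is itself unloaded: V_out = V_mid × R4/(R3+R4) = 4.877 × 34.0/41.65 = 3.98 V.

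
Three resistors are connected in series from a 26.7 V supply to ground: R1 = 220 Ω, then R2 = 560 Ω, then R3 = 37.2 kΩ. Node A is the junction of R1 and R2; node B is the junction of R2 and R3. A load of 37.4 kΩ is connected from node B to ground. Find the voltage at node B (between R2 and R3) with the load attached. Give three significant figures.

At node B, R3 is in parallel with the load: R3‖R_L = 18650 Ω.
Below node A the resistance is R2 + (R3‖R_L) = 19210 Ω, so V_A = 26.7 × 19210/19430 = 26.40 V.
Then V_B = V_A × (R3‖R_L)/(R2 + R3‖R_L) = 26.40 × 18650/19210 = 25.6 V.

V ≈ 25.6 V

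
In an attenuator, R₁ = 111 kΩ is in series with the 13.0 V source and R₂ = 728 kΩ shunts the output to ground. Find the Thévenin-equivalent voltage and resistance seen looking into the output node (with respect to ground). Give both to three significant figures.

V_th = 11.3 V, R_th = 96.3 kΩ

V_th is the open-circuit tap voltage: 13.0 × 728/(111 + 728) = 11.3 V.
With the supply zeroed, R₁ and R₂ appear in parallel from the tap: R_th = R₁‖R₂ = (111 × 728)/839.0 = 96.3 kΩ.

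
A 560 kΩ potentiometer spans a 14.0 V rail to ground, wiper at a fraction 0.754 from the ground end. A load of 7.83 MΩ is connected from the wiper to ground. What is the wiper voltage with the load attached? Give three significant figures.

The wiper splits the pot into (1−α)R = 137.8 kΩ above and αR = 422.2 kΩ below.
Lower section ‖ load = 400.6 kΩ.
V_wiper = 14.0 × 400.6/(137.8 + 400.6) = 10.4 V.

V ≈ 10.4 V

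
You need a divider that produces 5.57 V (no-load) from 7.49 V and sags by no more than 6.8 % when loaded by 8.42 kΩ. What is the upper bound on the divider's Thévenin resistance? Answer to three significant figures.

R_th ≤ 614 Ω

Loading drop = R_th/(R_th + R_L) ≤ 0.0680, so R_th ≤ R_L · ε/(1−ε) = 8.42 kΩ × 0.0680/0.9320 = 614 Ω.
(Any R1, R2 with R2/(R1+R2) = 0.744 and R1‖R2 ≤ 614 Ω will meet the spec.)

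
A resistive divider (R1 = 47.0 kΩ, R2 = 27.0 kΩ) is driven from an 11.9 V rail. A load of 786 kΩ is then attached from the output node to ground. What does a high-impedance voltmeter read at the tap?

The load sits in parallel with R2: R2‖R_L = (27.0 × 786) / (27.0 + 786) = 26.10 kΩ.
V_out = 11.9 × 26.10 / (47.0 + 26.10) = 11.9 × 26.10/73.10 = 4.25 V.

V_out ≈ 4.25 V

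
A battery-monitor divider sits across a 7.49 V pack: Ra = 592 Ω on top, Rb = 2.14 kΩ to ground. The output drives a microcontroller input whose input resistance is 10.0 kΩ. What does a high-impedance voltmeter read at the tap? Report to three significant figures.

V_out ≈ 5.61 V

The load sits in parallel with Rb: Rb‖R_L = (2140 × 10000) / (2140 + 10000) = 1763 Ω.
V_out = 7.49 × 1763 / (592 + 1763) = 7.49 × 1763/2355 = 5.61 V.
(Unloaded it would have been 5.87 V.)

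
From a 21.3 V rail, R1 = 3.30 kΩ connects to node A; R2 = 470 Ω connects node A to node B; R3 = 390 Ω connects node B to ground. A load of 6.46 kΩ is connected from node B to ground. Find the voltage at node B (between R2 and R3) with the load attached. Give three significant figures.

V ≈ 1.89 V

At node B, R3 is in parallel with the load: R3‖R_L = 367.8 Ω.
Below node A the resistance is R2 + (R3‖R_L) = 837.8 Ω, so V_A = 21.3 × 837.8/4138 = 4.313 V.
Then V_B = V_A × (R3‖R_L)/(R2 + R3‖R_L) = 4.313 × 367.8/837.8 = 1.89 V.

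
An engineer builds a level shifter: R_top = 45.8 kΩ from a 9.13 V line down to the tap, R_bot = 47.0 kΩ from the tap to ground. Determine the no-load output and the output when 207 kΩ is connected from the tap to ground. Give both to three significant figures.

Open-circuit: V = 9.13 × 47.0/(45.8 + 47.0) = 4.62 V.
With the load, R_bot becomes R_bot‖R_L = 38.30 kΩ, so V = 9.13 × 38.30/84.10 = 4.16 V.

Unloaded: 4.62 V; loaded: 4.16 V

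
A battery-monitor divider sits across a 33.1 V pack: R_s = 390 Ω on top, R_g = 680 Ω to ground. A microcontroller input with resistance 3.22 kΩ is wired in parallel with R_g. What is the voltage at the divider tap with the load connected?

V_out ≈ 19.5 V

The load sits in parallel with R_g: R_g‖R_L = (680 × 3220) / (680 + 3220) = 561.4 Ω.
V_out = 33.1 × 561.4 / (390 + 561.4) = 33.1 × 561.4/951.4 = 19.5 V.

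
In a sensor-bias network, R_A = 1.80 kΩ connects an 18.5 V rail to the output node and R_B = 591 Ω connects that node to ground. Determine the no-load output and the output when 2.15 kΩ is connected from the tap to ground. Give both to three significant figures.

Open-circuit: V = 18.5 × 591/(1800 + 591) = 4.57 V.
With the load, R_B becomes R_B‖R_L = 463.6 Ω, so V = 18.5 × 463.6/2264 = 3.79 V.

Unloaded: 4.57 V; loaded: 3.79 V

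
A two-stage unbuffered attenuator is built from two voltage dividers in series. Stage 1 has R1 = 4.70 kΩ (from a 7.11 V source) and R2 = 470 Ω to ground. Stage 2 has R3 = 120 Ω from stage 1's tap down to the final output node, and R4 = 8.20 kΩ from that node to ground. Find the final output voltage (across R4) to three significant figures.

V_out ≈ 0.606 V

Stage 2 presents R3+R4 = 8320 Ω as a load on stage 1's tap.
Stage 1's lower leg becomes R2‖(R3+R4) = 444.9 Ω, so V_mid = 7.11 × 444.9/5145 = 0.6148 V.
Stage 2 is itself unloaded: V_out = V_mid × R4/(R3+R4) = 0.6148 × 8200/8320 = 0.606 V.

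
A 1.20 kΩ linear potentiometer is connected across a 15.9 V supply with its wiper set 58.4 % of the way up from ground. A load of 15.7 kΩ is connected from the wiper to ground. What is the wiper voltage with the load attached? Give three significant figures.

The wiper splits the pot into (1−α)R = 499.2 Ω above and αR = 700.8 Ω below.
Lower section ‖ load = 670.9 Ω.
V_wiper = 15.9 × 670.9/(499.2 + 670.9) = 9.12 V.

V ≈ 9.12 V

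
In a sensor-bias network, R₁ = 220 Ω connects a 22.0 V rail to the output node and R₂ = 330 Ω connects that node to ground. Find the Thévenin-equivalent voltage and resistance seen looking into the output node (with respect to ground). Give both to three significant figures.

V_th is the open-circuit tap voltage: 22.0 × 330/(220 + 330) = 13.2 V.
With the supply zeroed, R₁ and R₂ appear in parallel from the tap: R_th = R₁‖R₂ = (220 × 330)/550.0 = 132 Ω.

V_th = 13.2 V, R_th = 132 Ω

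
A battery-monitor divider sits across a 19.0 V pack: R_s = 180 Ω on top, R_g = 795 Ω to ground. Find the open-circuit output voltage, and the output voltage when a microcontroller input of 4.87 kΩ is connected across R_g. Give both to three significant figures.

Unloaded: 15.5 V; loaded: 15.0 V

Open-circuit: V = 19.0 × 795/(180 + 795) = 15.5 V.
With the load, R_g becomes R_g‖R_L = 683.4 Ω, so V = 19.0 × 683.4/863.4 = 15.0 V.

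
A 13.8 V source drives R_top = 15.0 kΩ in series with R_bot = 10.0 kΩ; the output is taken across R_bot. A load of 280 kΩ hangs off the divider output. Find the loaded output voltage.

V_out ≈ 5.40 V

The load sits in parallel with R_bot: R_bot‖R_L = (10.0 × 280) / (10.0 + 280) = 9.655 kΩ.
V_out = 13.8 × 9.655 / (15.0 + 9.655) = 13.8 × 9.655/24.66 = 5.40 V.
(Unloaded it would have been 5.52 V.)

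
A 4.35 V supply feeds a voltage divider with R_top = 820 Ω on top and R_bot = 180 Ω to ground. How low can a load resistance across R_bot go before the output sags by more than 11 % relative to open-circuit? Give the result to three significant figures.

Output resistance R_th = R_top‖R_bot = (820 × 180)/1000 = 147.6 Ω.
The fractional drop is R_th/(R_th + R_L); requiring this ≤ 0.110 gives R_L ≥ R_th(1/0.110 − 1) = 147.6 × 8.091 = 1.19 kΩ.

R_L(min) ≈ 1.19 kΩ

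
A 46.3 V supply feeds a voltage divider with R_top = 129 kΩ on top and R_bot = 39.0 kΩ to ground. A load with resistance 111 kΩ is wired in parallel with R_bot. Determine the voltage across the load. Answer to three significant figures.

V_out ≈ 8.46 V

The load sits in parallel with R_bot: R_bot‖R_L = (39.0 × 111) / (39.0 + 111) = 28.86 kΩ.
V_out = 46.3 × 28.86 / (129 + 28.86) = 46.3 × 28.86/157.9 = 8.46 V.
(Unloaded it would have been 10.7 V.)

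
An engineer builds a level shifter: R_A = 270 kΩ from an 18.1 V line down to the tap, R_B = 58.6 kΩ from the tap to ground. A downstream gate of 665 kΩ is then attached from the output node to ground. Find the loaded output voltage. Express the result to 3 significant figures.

The load sits in parallel with R_B: R_B‖R_L = (58.6 × 665) / (58.6 + 665) = 53.85 kΩ.
V_out = 18.1 × 53.85 / (270 + 53.85) = 18.1 × 53.85/323.9 = 3.01 V.

V_out ≈ 3.01 V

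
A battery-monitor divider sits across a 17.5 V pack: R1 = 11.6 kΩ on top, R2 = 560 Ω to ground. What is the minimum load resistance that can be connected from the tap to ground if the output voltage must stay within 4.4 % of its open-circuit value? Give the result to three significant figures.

Output resistance R_th = R1‖R2 = (11600 × 560)/12160 = 534.2 Ω.
The fractional drop is R_th/(R_th + R_L); requiring this ≤ 0.0440 gives R_L ≥ R_th(1/0.0440 − 1) = 534.2 × 21.73 = 11.6 kΩ.

R_L(min) ≈ 11.6 kΩ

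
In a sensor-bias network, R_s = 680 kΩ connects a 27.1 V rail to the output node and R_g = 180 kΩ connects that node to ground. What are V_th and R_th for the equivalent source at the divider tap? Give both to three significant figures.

V_th = 5.67 V, R_th = 142 kΩ

V_th is the open-circuit tap voltage: 27.1 × 180/(680 + 180) = 5.67 V.
With the supply zeroed, R_s and R_g appear in parallel from the tap: R_th = R_s‖R_g = (680 × 180)/860.0 = 142 kΩ.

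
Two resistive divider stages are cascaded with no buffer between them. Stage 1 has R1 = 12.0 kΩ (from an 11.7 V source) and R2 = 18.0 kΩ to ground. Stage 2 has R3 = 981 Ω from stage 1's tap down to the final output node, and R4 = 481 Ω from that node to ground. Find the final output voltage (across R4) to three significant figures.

Stage 2 presents R3+R4 = 1462 Ω as a load on stage 1's tap.
Stage 1's lower leg becomes R2‖(R3+R4) = 1352 Ω, so V_mid = 11.7 × 1352/13350 = 1.185 V.
Stage 2 is itself unloaded: V_out = V_mid × R4/(R3+R4) = 1.185 × 481/1462 = 0.390 V.

V_out ≈ 0.390 V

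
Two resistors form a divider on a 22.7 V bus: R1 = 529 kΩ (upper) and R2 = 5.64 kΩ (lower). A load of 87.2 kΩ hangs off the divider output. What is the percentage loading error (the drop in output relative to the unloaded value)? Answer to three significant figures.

The divider's output (Thévenin) resistance is R1‖R2 = 5.581 kΩ.
Fractional drop under load = R_th/(R_th + R_L) = 5.581 / (5.581 + 87.2) = 0.06015.
So the output falls by 6.01 %.

6.01 %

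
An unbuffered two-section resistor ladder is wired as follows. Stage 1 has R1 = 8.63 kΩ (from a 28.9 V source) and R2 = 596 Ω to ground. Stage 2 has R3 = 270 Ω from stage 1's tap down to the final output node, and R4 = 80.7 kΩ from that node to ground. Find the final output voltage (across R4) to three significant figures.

V_out ≈ 1.85 V

Stage 2 presents R3+R4 = 80970 Ω as a load on stage 1's tap.
Stage 1's lower leg becomes R2‖(R3+R4) = 591.6 Ω, so V_mid = 28.9 × 591.6/9222 = 1.854 V.
Stage 2 is itself unloaded: V_out = V_mid × R4/(R3+R4) = 1.854 × 80700/80970 = 1.85 V.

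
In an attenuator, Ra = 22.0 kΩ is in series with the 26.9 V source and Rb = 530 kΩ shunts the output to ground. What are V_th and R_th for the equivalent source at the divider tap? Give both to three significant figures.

V_th is the open-circuit tap voltage: 26.9 × 530/(22.0 + 530) = 25.8 V.
With the supply zeroed, Ra and Rb appear in parallel from the tap: R_th = Ra‖Rb = (22.0 × 530)/552.0 = 21.1 kΩ.

V_th = 25.8 V, R_th = 21.1 kΩ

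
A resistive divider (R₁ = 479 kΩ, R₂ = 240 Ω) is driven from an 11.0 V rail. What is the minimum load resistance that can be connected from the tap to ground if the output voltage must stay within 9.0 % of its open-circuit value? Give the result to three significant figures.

Output resistance R_th = R₁‖R₂ = (479000 × 240)/479200 = 239.9 Ω.
The fractional drop is R_th/(R_th + R_L); requiring this ≤ 0.0900 gives R_L ≥ R_th(1/0.0900 − 1) = 239.9 × 10.11 = 2.43 kΩ.

R_L(min) ≈ 2.43 kΩ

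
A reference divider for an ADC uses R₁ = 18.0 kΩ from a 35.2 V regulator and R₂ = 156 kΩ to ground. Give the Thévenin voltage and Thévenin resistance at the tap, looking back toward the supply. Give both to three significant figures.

V_th = 31.6 V, R_th = 16.1 kΩ

V_th is the open-circuit tap voltage: 35.2 × 156/(18.0 + 156) = 31.6 V.
With the supply zeroed, R₁ and R₂ appear in parallel from the tap: R_th = R₁‖R₂ = (18.0 × 156)/174.0 = 16.1 kΩ.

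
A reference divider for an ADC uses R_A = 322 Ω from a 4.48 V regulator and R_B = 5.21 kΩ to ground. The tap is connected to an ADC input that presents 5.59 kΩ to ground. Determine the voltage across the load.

V_out ≈ 4.00 V

The load sits in parallel with R_B: R_B‖R_L = (5210 × 5590) / (5210 + 5590) = 2697 Ω.
V_out = 4.48 × 2697 / (322 + 2697) = 4.48 × 2697/3019 = 4.00 V.
(Unloaded it would have been 4.22 V.)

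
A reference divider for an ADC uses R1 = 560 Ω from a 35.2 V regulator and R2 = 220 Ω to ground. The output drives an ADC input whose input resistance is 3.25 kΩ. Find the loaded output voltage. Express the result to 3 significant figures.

The load sits in parallel with R2: R2‖R_L = (220 × 3250) / (220 + 3250) = 206.1 Ω.
V_out = 35.2 × 206.1 / (560 + 206.1) = 35.2 × 206.1/766.1 = 9.47 V.

V_out ≈ 9.47 V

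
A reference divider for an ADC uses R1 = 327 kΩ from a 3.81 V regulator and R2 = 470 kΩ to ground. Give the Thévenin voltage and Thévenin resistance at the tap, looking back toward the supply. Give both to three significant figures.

V_th is the open-circuit tap voltage: 3.81 × 470/(327 + 470) = 2.25 V.
With the supply zeroed, R1 and R2 appear in parallel from the tap: R_th = R1‖R2 = (327 × 470)/797.0 = 193 kΩ.

V_th = 2.25 V, R_th = 193 kΩ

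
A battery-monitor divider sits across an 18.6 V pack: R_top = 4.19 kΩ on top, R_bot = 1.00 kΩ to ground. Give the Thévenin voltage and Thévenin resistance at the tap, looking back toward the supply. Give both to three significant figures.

V_th is the open-circuit tap voltage: 18.6 × 1.00/(4.19 + 1.00) = 3.58 V.
With the supply zeroed, R_top and R_bot appear in parallel from the tap: R_th = R_top‖R_bot = (4.19 × 1.00)/5.190 = 807 Ω.

V_th = 3.58 V, R_th = 807 Ω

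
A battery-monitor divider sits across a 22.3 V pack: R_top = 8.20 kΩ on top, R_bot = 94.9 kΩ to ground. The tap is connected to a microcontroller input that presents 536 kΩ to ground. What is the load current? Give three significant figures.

R_bot‖R_L = 80.63 kΩ; V_out = 22.3 × 80.63/88.83 = 20.24 V.
I_L = V_out / R_L = 20.24 / 536 kΩ = 0.0378 mA.

I_L ≈ 0.0378 mA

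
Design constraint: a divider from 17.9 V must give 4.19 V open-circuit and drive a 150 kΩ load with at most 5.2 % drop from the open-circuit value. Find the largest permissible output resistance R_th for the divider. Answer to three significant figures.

Loading drop = R_th/(R_th + R_L) ≤ 0.0520, so R_th ≤ R_L · ε/(1−ε) = 150 kΩ × 0.0520/0.9480 = 8.23 kΩ.

R_th ≤ 8.23 kΩ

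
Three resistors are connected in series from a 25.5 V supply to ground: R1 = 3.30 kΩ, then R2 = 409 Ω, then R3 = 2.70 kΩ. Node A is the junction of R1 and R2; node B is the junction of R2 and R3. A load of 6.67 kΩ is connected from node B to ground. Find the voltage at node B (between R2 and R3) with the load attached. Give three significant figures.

V ≈ 8.70 V

At node B, R3 is in parallel with the load: R3‖R_L = 1922 Ω.
Below node A the resistance is R2 + (R3‖R_L) = 2331 Ω, so V_A = 25.5 × 2331/5631 = 10.56 V.
Then V_B = V_A × (R3‖R_L)/(R2 + R3‖R_L) = 10.56 × 1922/2331 = 8.70 V.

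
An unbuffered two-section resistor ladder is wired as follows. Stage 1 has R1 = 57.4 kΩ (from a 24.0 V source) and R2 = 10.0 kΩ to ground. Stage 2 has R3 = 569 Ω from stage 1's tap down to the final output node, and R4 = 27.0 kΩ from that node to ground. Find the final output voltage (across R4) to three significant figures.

V_out ≈ 2.66 V

Stage 2 presents R3+R4 = 27570 Ω as a load on stage 1's tap.
Stage 1's lower leg becomes R2‖(R3+R4) = 7338 Ω, so V_mid = 24.0 × 7338/64740 = 2.720 V.
Stage 2 is itself unloaded: V_out = V_mid × R4/(R3+R4) = 2.720 × 27000/27570 = 2.66 V.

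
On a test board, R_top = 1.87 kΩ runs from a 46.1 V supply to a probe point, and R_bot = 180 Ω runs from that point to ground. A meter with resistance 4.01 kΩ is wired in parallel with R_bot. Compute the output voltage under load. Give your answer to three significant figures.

V_out ≈ 3.89 V

The load sits in parallel with R_bot: R_bot‖R_L = (180 × 4010) / (180 + 4010) = 172.3 Ω.
V_out = 46.1 × 172.3 / (1870 + 172.3) = 46.1 × 172.3/2042 = 3.89 V.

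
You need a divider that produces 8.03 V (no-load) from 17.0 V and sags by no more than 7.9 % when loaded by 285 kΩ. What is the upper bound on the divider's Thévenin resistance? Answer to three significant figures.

R_th ≤ 24.4 kΩ

Loading drop = R_th/(R_th + R_L) ≤ 0.0790, so R_th ≤ R_L · ε/(1−ε) = 285 kΩ × 0.0790/0.9210 = 24.4 kΩ.
(Any R1, R2 with R2/(R1+R2) = 0.472 and R1‖R2 ≤ 24.4 kΩ will meet the spec.)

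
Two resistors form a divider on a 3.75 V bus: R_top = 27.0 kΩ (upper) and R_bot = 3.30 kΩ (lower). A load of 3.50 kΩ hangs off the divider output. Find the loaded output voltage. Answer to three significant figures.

The load sits in parallel with R_bot: R_bot‖R_L = (3.30 × 3.50) / (3.30 + 3.50) = 1.699 kΩ.
V_out = 3.75 × 1.699 / (27.0 + 1.699) = 3.75 × 1.699/28.70 = 0.222 V.

V_out ≈ 0.222 V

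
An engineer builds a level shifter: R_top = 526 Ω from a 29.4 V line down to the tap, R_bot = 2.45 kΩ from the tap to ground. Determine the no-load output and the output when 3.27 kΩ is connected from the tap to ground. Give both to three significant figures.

Open-circuit: V = 29.4 × 2450/(526 + 2450) = 24.2 V.
With the load, R_bot becomes R_bot‖R_L = 1401 Ω, so V = 29.4 × 1401/1927 = 21.4 V.

Unloaded: 24.2 V; loaded: 21.4 V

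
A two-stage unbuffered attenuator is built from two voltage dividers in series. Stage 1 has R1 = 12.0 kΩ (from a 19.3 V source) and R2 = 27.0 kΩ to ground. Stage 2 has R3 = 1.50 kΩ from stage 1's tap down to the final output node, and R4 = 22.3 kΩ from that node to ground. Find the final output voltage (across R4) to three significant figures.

V_out ≈ 9.28 V

Stage 2 presents R3+R4 = 23.80 kΩ as a load on stage 1's tap.
Stage 1's lower leg becomes R2‖(R3+R4) = 12.65 kΩ, so V_mid = 19.3 × 12.65/24.65 = 9.904 V.
Stage 2 is itself unloaded: V_out = V_mid × R4/(R3+R4) = 9.904 × 22.3/23.80 = 9.28 V.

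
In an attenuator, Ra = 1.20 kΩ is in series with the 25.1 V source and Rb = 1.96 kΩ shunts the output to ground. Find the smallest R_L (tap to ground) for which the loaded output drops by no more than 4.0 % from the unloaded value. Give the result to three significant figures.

R_L(min) ≈ 17.9 kΩ

Output resistance R_th = Ra‖Rb = (1200 × 1960)/3160 = 744.3 Ω.
The fractional drop is R_th/(R_th + R_L); requiring this ≤ 0.0400 gives R_L ≥ R_th(1/0.0400 − 1) = 744.3 × 24.00 = 17.9 kΩ.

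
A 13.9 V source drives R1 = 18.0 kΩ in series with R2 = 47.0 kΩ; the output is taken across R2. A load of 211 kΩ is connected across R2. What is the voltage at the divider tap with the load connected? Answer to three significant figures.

The load sits in parallel with R2: R2‖R_L = (47.0 × 211) / (47.0 + 211) = 38.44 kΩ.
V_out = 13.9 × 38.44 / (18.0 + 38.44) = 13.9 × 38.44/56.44 = 9.47 V.

V_out ≈ 9.47 V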